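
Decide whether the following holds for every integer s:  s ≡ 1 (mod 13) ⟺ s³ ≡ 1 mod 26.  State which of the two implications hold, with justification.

(⟹) This fails: take s = 14. Then 14 ≡ 1 (mod 13), but 14³ = 2744 ≡ 14 (mod 26), not 1.

(⟸) This fails: take s = 3. Then 3³ = 27 ≡ 1 (mod 26), yet 3 ≡ 3 (mod 13), not 1.

Both directions fail.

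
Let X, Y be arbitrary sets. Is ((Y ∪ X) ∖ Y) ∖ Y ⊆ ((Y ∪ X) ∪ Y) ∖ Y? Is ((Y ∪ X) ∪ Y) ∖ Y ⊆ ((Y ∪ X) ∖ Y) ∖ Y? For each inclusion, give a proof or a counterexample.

The two sets are equal.

(⊆) Let x ∈ ((Y ∪ X) ∖ Y) ∖ Y. Then x ∈ X and x ∉ Y, from which x ∈ ((Y ∪ X) ∪ Y) ∖ Y.

(⊇) Let x ∈ ((Y ∪ X) ∪ Y) ∖ Y. Then x ∈ X and x ∉ Y, from which x ∈ ((Y ∪ X) ∖ Y) ∖ Y.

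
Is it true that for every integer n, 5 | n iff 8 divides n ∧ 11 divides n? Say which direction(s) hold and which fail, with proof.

Forward direction. This fails: take n = 5. Certainly 5 ∣ 5, but 8 ∤ 5.

Converse. This fails: take n = 88. Both 8 ∣ 88 and 11 ∣ 88, yet 88 is not a multiple of 5 (since 88 = 17·5 + 3), so 5 ∤ 88.

(⇒) fails and (⇐) fails.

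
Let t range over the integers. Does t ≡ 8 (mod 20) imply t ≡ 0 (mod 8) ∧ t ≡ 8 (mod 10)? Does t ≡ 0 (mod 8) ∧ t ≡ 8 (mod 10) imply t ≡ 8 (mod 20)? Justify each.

The forward direction fails; the converse holds.

[⇒] This fails: t = 28 gives 28 ≡ 8 (mod 20) but 28 ≡ 4 (mod 8), so the conjunction on the right does not hold.

[⇐] Conversely, if t ≡ 0 (mod 8) and t ≡ 8 (mod 10), then by the Chinese remainder theorem t ≡ 8 (mod 40). Since 8 ≡ 8 (mod 20) and 20 ∣ 40, we get t ≡ 8 (mod 20).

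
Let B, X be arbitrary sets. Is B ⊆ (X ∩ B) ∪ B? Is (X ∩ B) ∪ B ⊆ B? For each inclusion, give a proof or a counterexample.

Forward inclusion. Let x ∈ B. Then either x ∈ B and x ∉ X; or x ∈ B ∩ X. In each case x ∈ (X ∩ B) ∪ B, so B ⊆ (X ∩ B) ∪ B.

Reverse inclusion. Let x ∈ (X ∩ B) ∪ B. Then either x ∈ B and x ∉ X; or x ∈ B ∩ X. In each case x ∈ B, so (X ∩ B) ∪ B ⊆ B.

Both inclusions hold; the sets are equal.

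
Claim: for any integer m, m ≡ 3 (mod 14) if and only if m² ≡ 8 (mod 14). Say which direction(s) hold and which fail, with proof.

Neither direction holds.

[⇒] This fails: take m = 3. Then 3 ≡ 3 (mod 14), but 3² = 9 ≡ 9 (mod 14), not 8.

[⇐] This fails: take m = 6. Then 6² = 36 ≡ 8 (mod 14), yet 6 ≡ 6 (mod 14), not 3.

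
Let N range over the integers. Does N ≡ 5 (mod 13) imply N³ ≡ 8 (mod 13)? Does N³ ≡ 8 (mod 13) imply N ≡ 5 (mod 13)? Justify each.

Not equivalent: only (⇒) holds.

[⇐] This fails: take N = 2. Then 2³ = 8 ≡ 8 (mod 13), yet 2 ≡ 2 (mod 13), not 5.

[⇒] Suppose N ≡ 5 (mod 13). Write N = 13j + 5. Then (13j + 5)³ = 2197j³ + 2535j² + 975j + 125 = 13(169j³ + 195j² + 75j + 9) + 8, so N³ ≡ 8 (mod 13).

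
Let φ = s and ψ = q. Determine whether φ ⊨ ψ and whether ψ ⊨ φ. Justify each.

(⇒) fails and (⇐) fails.

[⇒] This fails. Under q = F, s = T, the left side is true but the right side is false.

[⇐] This fails. Under q = T, s = F, the left side is false but the right side is true.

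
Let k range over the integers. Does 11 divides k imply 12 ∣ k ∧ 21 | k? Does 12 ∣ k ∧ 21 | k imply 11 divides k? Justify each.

(⇒) fails and (⇐) fails.

(⇒) This fails: take k = 11. Certainly 11 ∣ 11, but 12 ∤ 11.

(⇐) This fails: take k = 84. Both 12 ∣ 84 and 21 ∣ 84, yet 84 is not a multiple of 11 (since 84 = 7·11 + 7), so 11 ∤ 84.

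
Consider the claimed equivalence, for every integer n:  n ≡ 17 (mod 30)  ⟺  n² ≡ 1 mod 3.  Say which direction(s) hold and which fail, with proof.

(⟹) Suppose n ≡ 17 (mod 30). Then n² ≡ 17² = 289 (mod 30), and since 3 ∣ 30, also n² ≡ 1 (mod 3).

(⟸) This fails: take n = 1. Then 1² = 1 ≡ 1 (mod 3), yet 1 ≡ 1 (mod 30), not 17.

Only the forward direction holds.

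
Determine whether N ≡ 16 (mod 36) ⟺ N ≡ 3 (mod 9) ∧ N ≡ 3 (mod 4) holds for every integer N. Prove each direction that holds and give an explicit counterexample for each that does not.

[⇒] This fails: N = 16 gives 16 ≡ 16 (mod 36) but 16 ≡ 7 (mod 9), so the conjunction on the right does not hold.

[⇐] This fails: N = 3 satisfies both congruences on the right (3 ≡ 3 mod 9 and 3 ≡ 3 mod 4) yet 3 ≡ 3 (mod 36), not 16.

(⇒) fails and (⇐) fails.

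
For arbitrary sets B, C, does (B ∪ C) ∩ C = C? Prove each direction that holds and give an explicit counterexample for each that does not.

(⊆) Let x ∈ (B ∪ C) ∩ C. Then either x ∈ C and x ∉ B; or x ∈ B ∩ C. In each case x ∈ C, so (B ∪ C) ∩ C ⊆ C.

(⊇) Let x ∈ C. Then either x ∈ C and x ∉ B; or x ∈ B ∩ C. In each case x ∈ (B ∪ C) ∩ C, so C ⊆ (B ∪ C) ∩ C.

The two sets are equal.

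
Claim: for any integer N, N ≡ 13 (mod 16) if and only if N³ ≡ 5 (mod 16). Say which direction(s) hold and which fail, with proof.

Both directions hold; the statement is true.

(⇒) Suppose N ≡ 13 (mod 16). Write N = 16j + 13. Then (16j + 13)³ = 4096j³ + 9984j² + 8112j + 2197 = 16(256j³ + 624j² + 507j + 137) + 5, so N³ ≡ 5 (mod 16).

(⇐) Conversely, suppose N³ ≡ 5 (mod 16). The only residue r in {0, …, 15} with r³ ≡ 5 (mod 16) is r = 13, so N ≡ 13 (mod 16).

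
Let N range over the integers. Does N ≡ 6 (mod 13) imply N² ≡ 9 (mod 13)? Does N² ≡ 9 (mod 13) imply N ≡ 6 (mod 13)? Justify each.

Neither implication holds.

(→) This fails: take N = 6. Then 6 ≡ 6 (mod 13), but 6² = 36 ≡ 10 (mod 13), not 9.

(←) This fails: take N = 3. Then 3² = 9 ≡ 9 (mod 13), yet 3 ≡ 3 (mod 13), not 6.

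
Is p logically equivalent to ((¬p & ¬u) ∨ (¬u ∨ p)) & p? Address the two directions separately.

(⇒) Assume the antecedent. If p is true, ((¬p & ¬u) ∨ (¬u ∨ p)) & p reduces to true regardless of the other variables. If p is false, the antecedent cannot hold. Either way ((¬p & ¬u) ∨ (¬u ∨ p)) & p holds.

(⇐) Assume the antecedent. If p is true, p reduces to true regardless of the other variables. If p is false, the antecedent cannot hold. Either way p holds.

Both directions hold; the statement is true.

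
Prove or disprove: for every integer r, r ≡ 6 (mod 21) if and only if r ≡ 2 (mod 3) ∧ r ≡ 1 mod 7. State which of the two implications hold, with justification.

(⟹) This fails: r = 6 gives 6 ≡ 6 (mod 21) but 6 ≡ 0 (mod 3), so the conjunction on the right does not hold.

(⟸) This fails: r = 8 satisfies both congruences on the right (8 ≡ 2 mod 3 and 8 ≡ 1 mod 7) yet 8 ≡ 8 (mod 21), not 6.

Neither implication holds.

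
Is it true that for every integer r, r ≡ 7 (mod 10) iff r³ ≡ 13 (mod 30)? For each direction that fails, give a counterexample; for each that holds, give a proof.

Only the converse holds.

[⇐] The residues r modulo 30 with r³ ≡ 13 (mod 30) are exactly {7}, and each is ≡ 7 (mod 10).

[⇒] This fails: take r = 17. Then 17 ≡ 7 (mod 10), but 17³ = 4913 ≡ 23 (mod 30), not 13.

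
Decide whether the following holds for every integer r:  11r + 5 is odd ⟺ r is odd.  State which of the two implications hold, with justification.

Forward direction. This fails: r = 6 gives 11r + 5 = 71, which is odd, but 6 is even, not odd.

Converse. This also fails: r = 7 is odd, but 11r + 5 = 82 is even, not odd.

Neither direction holds.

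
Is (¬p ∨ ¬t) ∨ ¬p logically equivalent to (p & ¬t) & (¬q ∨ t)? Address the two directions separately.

(→) This fails. Under q = F, t = F, p = F, the left side is true but the right side is false.

(←) Assume the antecedent. If q is true, the antecedent cannot hold. If q is false, the antecedent forces (q = F, t = F, p = T), and (¬p ∨ ¬t) ∨ ¬p holds there. Either way (¬p ∨ ¬t) ∨ ¬p holds.

Not equivalent: only (⇐) holds.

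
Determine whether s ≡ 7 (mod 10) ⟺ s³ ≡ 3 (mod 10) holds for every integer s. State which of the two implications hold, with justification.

(⇒) Suppose s ≡ 7 (mod 10). Write s = 10j + 7. Then (10j + 7)³ = 1000j³ + 2100j² + 1470j + 343 = 10(100j³ + 210j² + 147j + 34) + 3, so s³ ≡ 3 (mod 10).

(⇐) Conversely, suppose s³ ≡ 3 (mod 10). The only residue r in {0, …, 9} with r³ ≡ 3 (mod 10) is r = 7, so s ≡ 7 (mod 10).

Both directions hold.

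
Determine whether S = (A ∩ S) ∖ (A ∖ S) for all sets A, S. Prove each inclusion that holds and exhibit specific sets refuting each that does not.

(⟹) This inclusion fails. Take A = ∅, S = {1}; then 1 ∈ S but 1 ∉ (A ∩ S) ∖ (A ∖ S).

(⟸) Let x ∈ (A ∩ S) ∖ (A ∖ S). Then x ∈ A ∩ S, from which x ∈ S.

Only the reverse inclusion holds.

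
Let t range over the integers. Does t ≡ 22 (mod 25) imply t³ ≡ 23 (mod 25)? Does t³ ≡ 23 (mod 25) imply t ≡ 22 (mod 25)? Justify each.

Both directions hold.

[⇒] Suppose t ≡ 22 (mod 25). Write t = 25j + 22. Then (25j + 22)³ = 15625j³ + 41250j² + 36300j + 10648 = 25(625j³ + 1650j² + 1452j + 425) + 23, so t³ ≡ 23 (mod 25).

[⇐] Conversely, suppose t³ ≡ 23 (mod 25). The only residue r in {0, …, 24} with r³ ≡ 23 (mod 25) is r = 22, so t ≡ 22 (mod 25).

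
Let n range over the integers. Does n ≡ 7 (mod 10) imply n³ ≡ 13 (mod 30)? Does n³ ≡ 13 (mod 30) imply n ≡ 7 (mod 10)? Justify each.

(⇒) This fails: take n = 17. Then 17 ≡ 7 (mod 10), but 17³ = 4913 ≡ 23 (mod 30), not 13.

(⇐) Conversely, the residues r modulo 30 with r³ ≡ 13 (mod 30) are exactly {7}, and each is ≡ 7 (mod 10).

(⇒) fails; (⇐) holds.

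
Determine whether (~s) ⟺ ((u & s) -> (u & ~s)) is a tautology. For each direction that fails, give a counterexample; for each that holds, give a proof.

Converse. This fails. Under s = T, u = F, the left side is false but the right side is true.

Forward direction. Assume the antecedent. If s is true, the antecedent cannot hold. If s is false, (u & s) -> (u & ~s) reduces to true regardless of the other variables. Either way (u & s) -> (u & ~s) holds.

Only the forward implication holds.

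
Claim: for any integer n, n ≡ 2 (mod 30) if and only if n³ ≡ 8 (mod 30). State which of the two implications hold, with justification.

Both directions hold.

(⇒) Suppose n ≡ 2 (mod 30). Write n = 30j + 2. Then (30j + 2)³ = 27000j³ + 5400j² + 360j + 8 = 30(900j³ + 180j² + 12j) + 8, so n³ ≡ 8 (mod 30).

(⇐) Conversely, suppose n³ ≡ 8 (mod 30). The only residue r in {0, …, 29} with r³ ≡ 8 (mod 30) is r = 2, so n ≡ 2 (mod 30).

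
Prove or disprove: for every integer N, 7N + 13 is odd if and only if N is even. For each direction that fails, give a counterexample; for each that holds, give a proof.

Both implications hold.

Forward direction. Suppose 7N + 13 is odd. Since 7 is odd, 7N and N have the same parity, so 7N + 13 ≡ N + 13 (mod 2). As 13 is odd, 7N + 13 is odd exactly when N is even. Thus N is even.

Converse. Suppose N is even; write N = 2j. Then 7N + 13 = 7·(2j) + 13 = 2·7j + 13, which is odd.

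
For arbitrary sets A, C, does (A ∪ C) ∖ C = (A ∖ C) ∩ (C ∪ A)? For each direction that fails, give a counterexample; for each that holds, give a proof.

The two sets are equal.

(⊇) Let x ∈ (A ∖ C) ∩ (C ∪ A). Then x ∈ A and x ∉ C, from which x ∈ (A ∪ C) ∖ C.

(⊆) Let x ∈ (A ∪ C) ∖ C. Then x ∈ A and x ∉ C, from which x ∈ (A ∖ C) ∩ (C ∪ A).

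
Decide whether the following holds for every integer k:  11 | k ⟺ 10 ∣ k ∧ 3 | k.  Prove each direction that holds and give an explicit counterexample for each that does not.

Forward direction. This fails: take k = 11. Certainly 11 ∣ 11, but 10 ∤ 11.

Converse. This fails: take k = 30. Both 10 ∣ 30 and 3 ∣ 30, yet 30 is not a multiple of 11 (since 30 = 2·11 + 8), so 11 ∤ 30.

Neither direction holds.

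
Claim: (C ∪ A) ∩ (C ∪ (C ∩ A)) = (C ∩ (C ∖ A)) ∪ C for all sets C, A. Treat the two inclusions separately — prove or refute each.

(⊆) Let x ∈ (C ∪ A) ∩ (C ∪ (C ∩ A)). Then either x ∈ C and x ∉ A; or x ∈ C ∩ A. In each case x ∈ (C ∩ (C ∖ A)) ∪ C, so (C ∪ A) ∩ (C ∪ (C ∩ A)) ⊆ (C ∩ (C ∖ A)) ∪ C.

(⊇) Let x ∈ (C ∩ (C ∖ A)) ∪ C. Then either x ∈ C and x ∉ A; or x ∈ C ∩ A. In each case x ∈ (C ∪ A) ∩ (C ∪ (C ∩ A)), so (C ∩ (C ∖ A)) ∪ C ⊆ (C ∪ A) ∩ (C ∪ (C ∩ A)).

The two sets are equal.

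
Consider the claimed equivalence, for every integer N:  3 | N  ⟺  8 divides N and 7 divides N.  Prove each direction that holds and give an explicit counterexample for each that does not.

(⇒) fails and (⇐) fails.

[⇒] This fails: take N = 3. Certainly 3 ∣ 3, but 8 ∤ 3.

[⇐] This fails: take N = 56. Both 8 ∣ 56 and 7 ∣ 56, yet 56 is not a multiple of 3 (since 56 = 18·3 + 2), so 3 ∤ 56.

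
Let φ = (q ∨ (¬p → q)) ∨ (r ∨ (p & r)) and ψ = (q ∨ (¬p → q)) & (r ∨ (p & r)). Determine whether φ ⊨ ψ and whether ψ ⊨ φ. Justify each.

Only the reverse direction holds.

(←) Assume the antecedent. If p is true, (q ∨ (¬p → q)) ∨ (r ∨ (p & r)) reduces to true regardless of the other variables. If p is false, the antecedent forces (p = F, r = T, q = T), and (q ∨ (¬p → q)) ∨ (r ∨ (p & r)) holds there. Either way (q ∨ (¬p → q)) ∨ (r ∨ (p & r)) holds.

(→) This fails. Under p = T, r = F, q = F, the left side is true but the right side is false.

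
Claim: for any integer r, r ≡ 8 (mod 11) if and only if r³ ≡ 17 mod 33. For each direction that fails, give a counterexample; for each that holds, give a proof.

Only the converse holds.

(←) The residues r modulo 33 with r³ ≡ 17 (mod 33) are exactly {8}, and each is ≡ 8 (mod 11).

(→) This fails: take r = 19. Then 19 ≡ 8 (mod 11), but 19³ = 6859 ≡ 28 (mod 33), not 17.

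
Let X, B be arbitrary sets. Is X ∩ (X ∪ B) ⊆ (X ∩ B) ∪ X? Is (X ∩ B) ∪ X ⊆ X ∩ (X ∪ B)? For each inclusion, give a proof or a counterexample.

(⟹) Let x ∈ X ∩ (X ∪ B). Then either x ∈ X and x ∉ B; or x ∈ X ∩ B. In each case x ∈ (X ∩ B) ∪ X, so X ∩ (X ∪ B) ⊆ (X ∩ B) ∪ X.

(⟸) Let x ∈ (X ∩ B) ∪ X. Then either x ∈ X and x ∉ B; or x ∈ X ∩ B. In each case x ∈ X ∩ (X ∪ B), so (X ∩ B) ∪ X ⊆ X ∩ (X ∪ B).

The two sets are equal.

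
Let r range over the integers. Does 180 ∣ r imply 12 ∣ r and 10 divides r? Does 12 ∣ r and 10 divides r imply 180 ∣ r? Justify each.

[⇐] This fails: take r = 60. Both 12 ∣ 60 and 10 ∣ 60, yet 60 is not a multiple of 180 (since 60 = 0·180 + 60), so 180 ∤ 60.

[⇒] If 180 ∣ r, write r = 180q. Since 180 = 15·12, r = 12·(15q), so 12 ∣ r; and since 180 = 18·10, r = 10·(18q), so 10 ∣ r.

Not equivalent: only (⇒) holds.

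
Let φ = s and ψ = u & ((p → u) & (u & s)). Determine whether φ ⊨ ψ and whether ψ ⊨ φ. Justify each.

The forward direction fails; the converse holds.

[⇐] Assume the antecedent. If u is true, the antecedent forces (u = T, s = T, p = F) or (u = T, s = T, p = T), and s holds there. If u is false, the antecedent cannot hold. Either way s holds.

[⇒] This fails. Under u = F, s = T, p = F, the left side is true but the right side is false.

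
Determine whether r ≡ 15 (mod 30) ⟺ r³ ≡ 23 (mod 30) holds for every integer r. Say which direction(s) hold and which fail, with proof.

Forward direction. This fails: take r = 15. Then 15 ≡ 15 (mod 30), but 15³ = 3375 ≡ 15 (mod 30), not 23.

Converse. This fails: take r = 17. Then 17³ = 4913 ≡ 23 (mod 30), yet 17 ≡ 17 (mod 30), not 15.

Neither implication holds.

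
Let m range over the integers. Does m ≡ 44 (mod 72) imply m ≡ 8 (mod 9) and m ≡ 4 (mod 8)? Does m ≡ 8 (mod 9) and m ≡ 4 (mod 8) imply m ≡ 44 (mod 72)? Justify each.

(→) Suppose m ≡ 44 (mod 72); write m = 72j + 44. Since 9 ∣ 72, reducing mod 9 gives m ≡ 44 ≡ 8 (mod 9); since 8 ∣ 72, reducing mod 8 gives m ≡ 44 ≡ 4 (mod 8).

(←) Conversely, if m ≡ 8 (mod 9) and m ≡ 4 (mod 8), then by the Chinese remainder theorem m ≡ 44 (mod 72). This is exactly m ≡ 44 (mod 72).

The biconditional holds.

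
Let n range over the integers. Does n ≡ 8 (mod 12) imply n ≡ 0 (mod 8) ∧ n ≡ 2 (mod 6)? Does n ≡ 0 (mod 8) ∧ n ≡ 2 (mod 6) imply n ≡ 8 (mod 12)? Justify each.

Not equivalent: only (⇐) holds.

(⟸) If n ≡ 0 (mod 8) and n ≡ 2 (mod 6), then by the Chinese remainder theorem n ≡ 8 (mod 24). Since 8 ≡ 8 (mod 12) and 12 ∣ 24, we get n ≡ 8 (mod 12).

(⟹) This fails: n = 20 gives 20 ≡ 8 (mod 12) but 20 ≡ 4 (mod 8), so the conjunction on the right does not hold.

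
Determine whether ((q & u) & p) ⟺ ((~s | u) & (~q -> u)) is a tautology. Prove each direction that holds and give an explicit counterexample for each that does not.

[⇒] Assume the antecedent. If q is true, the antecedent forces (q = T, s = F, u = T, p = T) or (q = T, s = T, u = T, p = T), and (~s | u) & (~q -> u) holds there. If q is false, the antecedent cannot hold. Either way (~s | u) & (~q -> u) holds.

[⇐] This fails. Under q = T, s = F, u = F, p = F, the left side is false but the right side is true.

(⇒) holds; (⇐) fails.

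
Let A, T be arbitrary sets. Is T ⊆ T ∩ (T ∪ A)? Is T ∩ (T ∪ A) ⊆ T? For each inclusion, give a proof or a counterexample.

Both inclusions hold.

Reverse inclusion. Let x ∈ T ∩ (T ∪ A). Then either x ∈ T and x ∉ A; or x ∈ A ∩ T. In each case x ∈ T, so T ∩ (T ∪ A) ⊆ T.

Forward inclusion. Let x ∈ T. Then either x ∈ T and x ∉ A; or x ∈ A ∩ T. In each case x ∈ T ∩ (T ∪ A), so T ⊆ T ∩ (T ∪ A).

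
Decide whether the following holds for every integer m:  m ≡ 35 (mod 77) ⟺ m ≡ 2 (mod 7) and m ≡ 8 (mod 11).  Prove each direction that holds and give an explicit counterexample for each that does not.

Neither direction holds.

(⇒) This fails: m = 35 gives 35 ≡ 35 (mod 77) but 35 ≡ 0 (mod 7), so the conjunction on the right does not hold.

(⇐) This fails: m = 30 satisfies both congruences on the right (30 ≡ 2 mod 7 and 30 ≡ 8 mod 11) yet 30 ≡ 30 (mod 77), not 35.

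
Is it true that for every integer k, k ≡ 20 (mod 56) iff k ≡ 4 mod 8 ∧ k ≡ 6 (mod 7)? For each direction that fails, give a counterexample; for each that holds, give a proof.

(⇐) If k ≡ 4 (mod 8) and k ≡ 6 (mod 7), then by the Chinese remainder theorem k ≡ 20 (mod 56). This is exactly k ≡ 20 (mod 56).

(⇒) Suppose k ≡ 20 (mod 56); write k = 56j + 20. Since 8 ∣ 56, reducing mod 8 gives k ≡ 20 ≡ 4 (mod 8); since 7 ∣ 56, reducing mod 7 gives k ≡ 20 ≡ 6 (mod 7).

Both implications hold.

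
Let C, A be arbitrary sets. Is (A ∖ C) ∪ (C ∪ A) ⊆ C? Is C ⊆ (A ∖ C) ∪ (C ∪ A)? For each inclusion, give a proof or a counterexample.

Only the reverse inclusion holds.

(⊆) This inclusion fails. Take C = ∅, A = {1}; then 1 ∈ (A ∖ C) ∪ (C ∪ A) but 1 ∉ C.

(⊇) Let x ∈ C. Then either x ∈ C and x ∉ A; or x ∈ C ∩ A. In each case x ∈ (A ∖ C) ∪ (C ∪ A), so C ⊆ (A ∖ C) ∪ (C ∪ A).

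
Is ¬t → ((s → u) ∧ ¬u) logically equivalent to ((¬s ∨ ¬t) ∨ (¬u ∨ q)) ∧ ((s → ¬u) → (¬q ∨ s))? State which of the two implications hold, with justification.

Forward direction. This fails. Under u = F, q = T, s = F, t = F, the left side is true but the right side is false.

Converse. This fails. Under u = T, q = F, s = F, t = F, the left side is false but the right side is true.

Neither implication holds.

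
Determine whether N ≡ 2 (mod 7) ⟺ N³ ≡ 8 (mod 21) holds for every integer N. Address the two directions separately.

Both directions fail.

(→) This fails: take N = 9. Then 9 ≡ 2 (mod 7), but 9³ = 729 ≡ 15 (mod 21), not 8.

(←) This fails: take N = 8. Then 8³ = 512 ≡ 8 (mod 21), yet 8 ≡ 1 (mod 7), not 2.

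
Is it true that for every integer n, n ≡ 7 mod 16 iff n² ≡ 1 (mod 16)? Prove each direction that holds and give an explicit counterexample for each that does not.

Only the forward implication holds.

(⇐) This fails: take n = 1. Then 1² = 1 ≡ 1 (mod 16), yet 1 ≡ 1 (mod 16), not 7.

(⇒) Suppose n ≡ 7 mod 16. Write n = 16j + 7. Then (16j + 7)² = 256j² + 224j + 49 = 16(16j² + 14j + 3) + 1, so n² ≡ 1 (mod 16).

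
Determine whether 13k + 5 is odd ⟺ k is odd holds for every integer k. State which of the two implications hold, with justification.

(⇒) fails and (⇐) fails.

Forward direction. This fails: k = 4 gives 13k + 5 = 57, which is odd, but 4 is even, not odd.

Converse. This also fails: k = 3 is odd, but 13k + 5 = 44 is even, not odd.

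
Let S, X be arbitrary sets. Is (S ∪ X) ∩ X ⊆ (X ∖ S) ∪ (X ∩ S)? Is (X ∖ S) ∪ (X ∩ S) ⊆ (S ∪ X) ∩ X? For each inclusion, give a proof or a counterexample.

(⟸) Let x ∈ (X ∖ S) ∪ (X ∩ S). Then either x ∈ X and x ∉ S; or x ∈ S ∩ X. In each case x ∈ (S ∪ X) ∩ X, so (X ∖ S) ∪ (X ∩ S) ⊆ (S ∪ X) ∩ X.

(⟹) Let x ∈ (S ∪ X) ∩ X. Then either x ∈ X and x ∉ S; or x ∈ S ∩ X. In each case x ∈ (X ∖ S) ∪ (X ∩ S), so (S ∪ X) ∩ X ⊆ (X ∖ S) ∪ (X ∩ S).

Both inclusions hold.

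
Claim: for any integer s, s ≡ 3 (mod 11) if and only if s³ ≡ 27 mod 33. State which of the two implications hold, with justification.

The forward direction fails; the converse holds.

(⇒) This fails: take s = 14. Then 14 ≡ 3 (mod 11), but 14³ = 2744 ≡ 5 (mod 33), not 27.

(⇐) Conversely, the residues r modulo 33 with r³ ≡ 27 (mod 33) are exactly {3}, and each is ≡ 3 (mod 11).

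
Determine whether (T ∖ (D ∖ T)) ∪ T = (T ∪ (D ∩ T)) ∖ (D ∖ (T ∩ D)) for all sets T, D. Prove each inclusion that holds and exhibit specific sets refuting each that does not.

(⟹) Let x ∈ (T ∖ (D ∖ T)) ∪ T. Then either x ∈ T and x ∉ D; or x ∈ T ∩ D. In each case x ∈ (T ∪ (D ∩ T)) ∖ (D ∖ (T ∩ D)), so (T ∖ (D ∖ T)) ∪ T ⊆ (T ∪ (D ∩ T)) ∖ (D ∖ (T ∩ D)).

(⟸) Let x ∈ (T ∪ (D ∩ T)) ∖ (D ∖ (T ∩ D)). Then either x ∈ T and x ∉ D; or x ∈ T ∩ D. In each case x ∈ (T ∖ (D ∖ T)) ∪ T, so (T ∪ (D ∩ T)) ∖ (D ∖ (T ∩ D)) ⊆ (T ∖ (D ∖ T)) ∪ T.

Both inclusions hold; the sets are equal.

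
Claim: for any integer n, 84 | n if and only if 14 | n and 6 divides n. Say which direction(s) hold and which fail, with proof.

The forward direction holds; the converse fails.

Converse. This fails: take n = 42. Both 14 ∣ 42 and 6 ∣ 42, yet 42 is not a multiple of 84 (since 42 = 0·84 + 42), so 84 ∤ 42.

Forward direction. If 84 ∣ n, write n = 84q. Since 84 = 6·14, n = 14·(6q), so 14 ∣ n; and since 84 = 14·6, n = 6·(14q), so 6 ∣ n.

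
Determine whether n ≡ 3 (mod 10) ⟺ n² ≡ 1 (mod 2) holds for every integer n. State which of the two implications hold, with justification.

Only the forward implication holds.

(⟹) Suppose n ≡ 3 (mod 10). Then n² ≡ 3² = 9 (mod 10), and since 2 ∣ 10, also n² ≡ 1 (mod 2).

(⟸) This fails: take n = 1. Then 1² = 1 ≡ 1 (mod 2), yet 1 ≡ 1 (mod 10), not 3.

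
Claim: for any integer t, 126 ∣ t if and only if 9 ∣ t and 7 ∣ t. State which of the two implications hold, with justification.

(⇒) holds; (⇐) fails.

(⟹) If 126 ∣ t, write t = 126q. Since 126 = 14·9, t = 9·(14q), so 9 ∣ t; and since 126 = 18·7, t = 7·(18q), so 7 ∣ t.

(⟸) This fails: take t = 63. Both 9 ∣ 63 and 7 ∣ 63, yet 63 is not a multiple of 126 (since 63 = 0·126 + 63), so 126 ∤ 63.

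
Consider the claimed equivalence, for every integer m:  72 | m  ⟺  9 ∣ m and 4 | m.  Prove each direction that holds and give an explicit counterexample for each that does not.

Forward direction. If 72 ∣ m, write m = 72q. Since 72 = 8·9, m = 9·(8q), so 9 ∣ m; and since 72 = 18·4, m = 4·(18q), so 4 ∣ m.

Converse. This fails: take m = 36. Both 9 ∣ 36 and 4 ∣ 36, yet 36 is not a multiple of 72 (since 36 = 0·72 + 36), so 72 ∤ 36.

Only the forward direction holds.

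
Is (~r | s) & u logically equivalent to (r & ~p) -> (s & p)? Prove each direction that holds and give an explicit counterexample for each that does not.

Both directions fail.

(⟹) This fails. Under s = T, u = T, r = T, p = F, the left side is true but the right side is false.

(⟸) This fails. Under s = F, u = F, r = F, p = F, the left side is false but the right side is true.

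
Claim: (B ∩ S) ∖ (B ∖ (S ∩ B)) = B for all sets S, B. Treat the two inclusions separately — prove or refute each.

(⊆) holds; (⊇) fails.

Forward inclusion. Let x ∈ (B ∩ S) ∖ (B ∖ (S ∩ B)). Then x ∈ S ∩ B, from which x ∈ B.

Reverse inclusion. This inclusion fails. Take S = ∅, B = {1}; then 1 ∈ B but 1 ∉ (B ∩ S) ∖ (B ∖ (S ∩ B)).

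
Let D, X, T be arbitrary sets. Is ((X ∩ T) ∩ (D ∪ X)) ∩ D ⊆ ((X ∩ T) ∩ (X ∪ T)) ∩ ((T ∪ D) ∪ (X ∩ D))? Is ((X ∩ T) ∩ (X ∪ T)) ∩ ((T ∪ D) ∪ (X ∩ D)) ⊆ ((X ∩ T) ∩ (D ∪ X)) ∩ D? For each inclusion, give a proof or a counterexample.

(⟹) Let x ∈ ((X ∩ T) ∩ (D ∪ X)) ∩ D. Then x ∈ D ∩ X ∩ T, from which x ∈ ((X ∩ T) ∩ (X ∪ T)) ∩ ((T ∪ D) ∪ (X ∩ D)).

(⟸) This inclusion fails. Take D = ∅, X = {1}, T = {1}; then 1 ∈ ((X ∩ T) ∩ (X ∪ T)) ∩ ((T ∪ D) ∪ (X ∩ D)) but 1 ∉ ((X ∩ T) ∩ (D ∪ X)) ∩ D.

(⊆) holds; (⊇) fails.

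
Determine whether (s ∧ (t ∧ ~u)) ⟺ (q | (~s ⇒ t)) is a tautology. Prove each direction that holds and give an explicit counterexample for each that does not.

(⟹) Assume the antecedent. If t is true, q | (~s ⇒ t) reduces to true regardless of the other variables. If t is false, the antecedent cannot hold. Either way q | (~s ⇒ t) holds.

(⟸) This fails. Under t = T, u = F, q = F, s = F, the left side is false but the right side is true.

The forward direction holds; the converse fails.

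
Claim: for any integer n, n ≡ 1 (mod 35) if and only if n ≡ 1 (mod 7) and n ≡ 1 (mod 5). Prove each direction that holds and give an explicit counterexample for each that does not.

Both directions hold.

(⟹) Suppose n ≡ 1 (mod 35); write n = 35j + 1. Since 7 ∣ 35, reducing mod 7 gives n ≡ 1 (mod 7); since 5 ∣ 35, reducing mod 5 gives n ≡ 1 (mod 5).

(⟸) Conversely, if n ≡ 1 (mod 7) and n ≡ 1 (mod 5), then by the Chinese remainder theorem n ≡ 1 (mod 35). This is exactly n ≡ 1 (mod 35).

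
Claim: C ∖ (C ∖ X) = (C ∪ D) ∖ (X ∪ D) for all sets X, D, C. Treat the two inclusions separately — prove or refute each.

Both inclusions fail.

(⟹) This inclusion fails. Take X = {1}, D = ∅, C = {1}; then 1 ∈ C ∖ (C ∖ X) but 1 ∉ (C ∪ D) ∖ (X ∪ D).

(⟸) This inclusion fails. Take X = ∅, D = ∅, C = {1}; then 1 ∈ (C ∪ D) ∖ (X ∪ D) but 1 ∉ C ∖ (C ∖ X).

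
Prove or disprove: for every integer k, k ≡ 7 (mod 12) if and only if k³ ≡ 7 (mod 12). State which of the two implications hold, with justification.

Both implications hold.

Forward direction. Suppose k ≡ 7 (mod 12). Write k = 12j + 7. Then (12j + 7)³ = 1728j³ + 3024j² + 1764j + 343 = 12(144j³ + 252j² + 147j + 28) + 7, so k³ ≡ 7 (mod 12).

Converse. Suppose k³ ≡ 7 (mod 12). The only residue r in {0, …, 11} with r³ ≡ 7 (mod 12) is r = 7, so k ≡ 7 (mod 12).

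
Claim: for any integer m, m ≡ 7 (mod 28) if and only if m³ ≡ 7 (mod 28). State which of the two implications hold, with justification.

(⟸) Suppose m³ ≡ 7 (mod 28). The only residue r in {0, …, 27} with r³ ≡ 7 (mod 28) is r = 7, so m ≡ 7 (mod 28).

(⟹) Suppose m ≡ 7 (mod 28). Write m = 28j + 7. Then (28j + 7)³ = 21952j³ + 16464j² + 4116j + 343 = 28(784j³ + 588j² + 147j + 12) + 7, so m³ ≡ 7 (mod 28).

Equivalent; both directions hold.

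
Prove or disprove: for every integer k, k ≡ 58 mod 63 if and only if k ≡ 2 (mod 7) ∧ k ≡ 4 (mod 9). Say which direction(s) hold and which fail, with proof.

The biconditional holds.

Converse. If k ≡ 2 (mod 7) and k ≡ 4 (mod 9), then by the Chinese remainder theorem k ≡ 58 (mod 63). This is exactly k ≡ 58 (mod 63).

Forward direction. Suppose k ≡ 58 (mod 63); write k = 63j + 58. Since 7 ∣ 63, reducing mod 7 gives k ≡ 58 ≡ 2 (mod 7); since 9 ∣ 63, reducing mod 9 gives k ≡ 58 ≡ 4 (mod 9).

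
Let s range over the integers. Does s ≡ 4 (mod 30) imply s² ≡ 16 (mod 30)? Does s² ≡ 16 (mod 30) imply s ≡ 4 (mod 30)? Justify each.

The forward direction holds; the converse fails.

[⇐] This fails: take s = 14. Then 14² = 196 ≡ 16 (mod 30), yet 14 ≡ 14 (mod 30), not 4.

[⇒] Suppose s ≡ 4 (mod 30). Write s = 30j + 4. Then (30j + 4)² = 900j² + 240j + 16 = 30(30j² + 8j) + 16, so s² ≡ 16 (mod 30).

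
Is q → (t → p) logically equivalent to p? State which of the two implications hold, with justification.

The forward direction fails; the converse holds.

(⇒) This fails. Under p = F, t = F, q = F, the left side is true but the right side is false.

(⇐) Assume the antecedent. If p is true, q → (t → p) reduces to true regardless of the other variables. If p is false, the antecedent cannot hold. Either way q → (t → p) holds.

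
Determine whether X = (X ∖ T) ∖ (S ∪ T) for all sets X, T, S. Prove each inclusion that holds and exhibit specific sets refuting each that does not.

(⊇) Let x ∈ (X ∖ T) ∖ (S ∪ T). Then x ∈ X and x ∉ T, S, from which x ∈ X.

(⊆) This inclusion fails. Take X = {1}, T = {1}, S = ∅; then 1 ∈ X but 1 ∉ (X ∖ T) ∖ (S ∪ T).

(⊆) fails; (⊇) holds.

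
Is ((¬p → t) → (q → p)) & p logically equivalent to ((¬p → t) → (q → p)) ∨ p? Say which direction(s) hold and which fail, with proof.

Only the forward implication holds.

Forward direction. Assume the antecedent. If p is true, ((¬p → t) → (q → p)) ∨ p reduces to true regardless of the other variables. If p is false, the antecedent cannot hold. Either way ((¬p → t) → (q → p)) ∨ p holds.

Converse. This fails. Under p = F, t = F, q = F, the left side is false but the right side is true.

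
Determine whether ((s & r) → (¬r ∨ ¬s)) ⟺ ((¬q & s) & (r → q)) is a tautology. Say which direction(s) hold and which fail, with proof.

Not equivalent: only (⇐) holds.

(⇒) This fails. Under q = F, s = F, r = F, the left side is true but the right side is false.

(⇐) Assume the antecedent. If q is true, the antecedent cannot hold. If q is false, the antecedent forces (q = F, s = T, r = F), and (s & r) → (¬r ∨ ¬s) holds there. Either way (s & r) → (¬r ∨ ¬s) holds.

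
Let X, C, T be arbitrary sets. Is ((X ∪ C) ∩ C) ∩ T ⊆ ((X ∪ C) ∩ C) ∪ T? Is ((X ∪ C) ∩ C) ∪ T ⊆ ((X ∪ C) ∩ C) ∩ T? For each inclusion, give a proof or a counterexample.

Only the forward inclusion holds.

(⟹) Let x ∈ ((X ∪ C) ∩ C) ∩ T. Then either x ∈ C ∩ T and x ∉ X; or x ∈ X ∩ C ∩ T. In each case x ∈ ((X ∪ C) ∩ C) ∪ T, so ((X ∪ C) ∩ C) ∩ T ⊆ ((X ∪ C) ∩ C) ∪ T.

(⟸) This inclusion fails. Take X = ∅, C = {1}, T = ∅; then 1 ∈ ((X ∪ C) ∩ C) ∪ T but 1 ∉ ((X ∪ C) ∩ C) ∩ T.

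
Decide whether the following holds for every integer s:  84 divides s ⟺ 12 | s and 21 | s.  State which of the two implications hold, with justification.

[⇒] If 84 ∣ s, write s = 84q. Since 84 = 7·12, s = 12·(7q), so 12 ∣ s; and since 84 = 4·21, s = 21·(4q), so 21 ∣ s.

[⇐] Suppose 12 ∣ s and 21 ∣ s. Any common multiple of 12 and 21 is a multiple of their lcm; here lcm(12, 21) = 12·21/gcd(12, 21) = 252/3 = 84, so 84 ∣ s.

Both implications hold.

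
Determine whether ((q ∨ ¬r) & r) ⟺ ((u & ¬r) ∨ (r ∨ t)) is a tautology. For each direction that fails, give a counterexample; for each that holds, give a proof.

[⇒] Assume the antecedent. If r is true, (u & ¬r) ∨ (r ∨ t) reduces to true regardless of the other variables. If r is false, the antecedent cannot hold. Either way (u & ¬r) ∨ (r ∨ t) holds.

[⇐] This fails. Under r = T, q = F, u = F, t = F, the left side is false but the right side is true.

The forward direction holds; the converse fails.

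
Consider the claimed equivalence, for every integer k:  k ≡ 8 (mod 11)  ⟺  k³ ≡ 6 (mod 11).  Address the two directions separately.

Forward direction. Suppose k ≡ 8 (mod 11). Write k = 11j + 8. Then (11j + 8)³ = 1331j³ + 2904j² + 2112j + 512 = 11(121j³ + 264j² + 192j + 46) + 6, so k³ ≡ 6 (mod 11).

Converse. For the converse, argue contrapositively. If k ≢ 8 (mod 11), then k is congruent to one of 0, 1, 2, 3, 4, 5, 6, 7, 9, 10 modulo 11, and these give k³ ≡ 0, 1, 8, 5, 9, 4, 7, 2, 3, 10 respectively — never 6.

Equivalent; both directions hold.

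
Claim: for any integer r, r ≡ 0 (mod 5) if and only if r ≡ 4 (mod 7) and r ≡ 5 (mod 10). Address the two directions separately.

(⟹) This fails: r = 0 gives 0 ≡ 0 (mod 5) but 0 ≡ 0 (mod 7), so the conjunction on the right does not hold.

(⟸) Conversely, if r ≡ 4 (mod 7) and r ≡ 5 (mod 10), then by the Chinese remainder theorem r ≡ 25 (mod 70). Since 25 ≡ 0 (mod 5) and 5 ∣ 70, we get r ≡ 0 (mod 5).

Only the reverse direction holds.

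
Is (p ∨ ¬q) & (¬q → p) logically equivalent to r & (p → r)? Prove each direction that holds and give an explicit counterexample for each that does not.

Forward direction. This fails. Under p = T, r = F, q = F, the left side is true but the right side is false.

Converse. This fails. Under p = F, r = T, q = F, the left side is false but the right side is true.

Neither direction holds.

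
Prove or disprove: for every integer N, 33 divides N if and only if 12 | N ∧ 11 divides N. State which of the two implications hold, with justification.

Not equivalent: only (⇐) holds.

Forward direction. This fails: take N = 33. Certainly 33 ∣ 33, but 12 ∤ 33.

Converse. Suppose 12 ∣ N and 11 ∣ N. Any common multiple of 12 and 11 is a multiple of their lcm; here gcd(12, 11) = 1, so lcm(12, 11) = 12·11 = 132, so 132 ∣ N. Since 33 ∣ 132, it follows that 33 ∣ N.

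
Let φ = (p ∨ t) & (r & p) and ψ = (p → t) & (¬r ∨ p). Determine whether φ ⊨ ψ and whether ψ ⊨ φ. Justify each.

(⟹) This fails. Under t = F, r = T, p = T, the left side is true but the right side is false.

(⟸) This fails. Under t = F, r = F, p = F, the left side is false but the right side is true.

Neither direction holds.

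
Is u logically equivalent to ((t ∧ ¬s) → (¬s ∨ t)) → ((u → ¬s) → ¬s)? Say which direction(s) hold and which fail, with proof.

[⇒] Assume the antecedent. If s is true, the antecedent forces (s = T, t = F, u = T) or (s = T, t = T, u = T), and the consequent holds there. If s is false, the consequent reduces to true regardless of the other variables. Either way the consequent holds.

[⇐] This fails. Under s = F, t = F, u = F, the left side is false but the right side is true.

Only the forward implication holds.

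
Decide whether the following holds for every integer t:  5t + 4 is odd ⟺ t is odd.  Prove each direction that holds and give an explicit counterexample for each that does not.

Both directions hold.

[⇒] Suppose 5t + 4 is odd. Since 5 is odd, 5t and t have the same parity, so 5t + 4 ≡ t + 4 (mod 2). As 4 is even, 5t + 4 is odd exactly when t is odd. Thus t is odd.

[⇐] Conversely, suppose t is odd; write t = 2j + 1. Then 5t + 4 = 5·(2j + 1) + 4 = 2·5j + 9, which is odd.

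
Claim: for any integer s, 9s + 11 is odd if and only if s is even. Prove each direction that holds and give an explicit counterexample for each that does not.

Both directions hold; the statement is true.

(⇐) Suppose s is even; write s = 2j. Then 9s + 11 = 9·(2j) + 11 = 2·9j + 11, which is odd.

(⇒) Suppose 9s + 11 is odd. Since 9 is odd, 9s and s have the same parity, so 9s + 11 ≡ s + 11 (mod 2). As 11 is odd, 9s + 11 is odd exactly when s is even. Thus s is even.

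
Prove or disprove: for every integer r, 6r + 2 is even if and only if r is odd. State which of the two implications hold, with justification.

Not equivalent: only (⇐) holds.

(→) This fails: take r = 6. Then 6r + 2 = 38, which is even, yet r = 6 is even, not odd.

(←) Suppose r is odd. Since 6 is even, 6r is even for every r, so 6r + 2 has the same parity as 2, which is even. Hence 6r + 2 is even.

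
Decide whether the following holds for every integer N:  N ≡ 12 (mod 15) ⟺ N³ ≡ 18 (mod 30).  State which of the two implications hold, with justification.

(⇒) This fails: take N = 27. Then 27 ≡ 12 (mod 15), but 27³ = 19683 ≡ 3 (mod 30), not 18.

(⇐) Conversely, the residues r modulo 30 with r³ ≡ 18 (mod 30) are exactly {12}, and each is ≡ 12 (mod 15).

(⇒) fails; (⇐) holds.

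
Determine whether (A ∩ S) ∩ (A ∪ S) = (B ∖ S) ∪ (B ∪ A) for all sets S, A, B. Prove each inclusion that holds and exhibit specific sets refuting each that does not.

(⊆) Let x ∈ (A ∩ S) ∩ (A ∪ S). Then either x ∈ S ∩ A and x ∉ B; or x ∈ S ∩ A ∩ B. In each case x ∈ (B ∖ S) ∪ (B ∪ A), so (A ∩ S) ∩ (A ∪ S) ⊆ (B ∖ S) ∪ (B ∪ A).

(⊇) This inclusion fails. Take S = ∅, A = {1}, B = ∅; then 1 ∈ (B ∖ S) ∪ (B ∪ A) but 1 ∉ (A ∩ S) ∩ (A ∪ S).

(⊆) holds; (⊇) fails.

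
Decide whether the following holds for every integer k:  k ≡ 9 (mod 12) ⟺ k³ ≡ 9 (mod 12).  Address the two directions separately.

Forward direction. Suppose k ≡ 9 (mod 12). Write k = 12j + 9. Then (12j + 9)³ = 1728j³ + 3888j² + 2916j + 729 = 12(144j³ + 324j² + 243j + 60) + 9, so k³ ≡ 9 (mod 12).

Converse. Suppose k³ ≡ 9 (mod 12). The only residue r in {0, …, 11} with r³ ≡ 9 (mod 12) is r = 9, so k ≡ 9 (mod 12).

Equivalent; both directions hold.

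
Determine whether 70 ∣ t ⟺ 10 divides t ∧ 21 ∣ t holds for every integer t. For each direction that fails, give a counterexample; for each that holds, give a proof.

Forward direction. This fails: take t = 70. Certainly 70 ∣ 70, but 21 ∤ 70.

Converse. Suppose 10 ∣ t and 21 ∣ t. Any common multiple of 10 and 21 is a multiple of their lcm; here gcd(10, 21) = 1, so lcm(10, 21) = 10·21 = 210, so 210 ∣ t. Since 70 ∣ 210, it follows that 70 ∣ t.

Only the reverse direction holds.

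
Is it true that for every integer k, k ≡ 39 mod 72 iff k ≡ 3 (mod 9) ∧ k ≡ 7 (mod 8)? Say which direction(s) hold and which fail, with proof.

The biconditional holds.

[⇒] Suppose k ≡ 39 (mod 72); write k = 72j + 39. Since 9 ∣ 72, reducing mod 9 gives k ≡ 39 ≡ 3 (mod 9); since 8 ∣ 72, reducing mod 8 gives k ≡ 39 ≡ 7 (mod 8).

[⇐] Conversely, if k ≡ 3 (mod 9) and k ≡ 7 (mod 8), then by the Chinese remainder theorem k ≡ 39 (mod 72). This is exactly k ≡ 39 (mod 72).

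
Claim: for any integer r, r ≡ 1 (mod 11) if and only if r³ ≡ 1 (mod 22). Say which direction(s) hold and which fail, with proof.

(⇒) This fails: take r = 12. Then 12 ≡ 1 (mod 11), but 12³ = 1728 ≡ 12 (mod 22), not 1.

(⇐) Conversely, the residues r modulo 22 with r³ ≡ 1 (mod 22) are exactly {1}, and each is ≡ 1 (mod 11).

The forward direction fails; the converse holds.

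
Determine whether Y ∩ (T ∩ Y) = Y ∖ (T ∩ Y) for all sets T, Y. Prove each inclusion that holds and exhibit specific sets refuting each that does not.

Neither inclusion holds.

(⊆) This inclusion fails. Take T = {1}, Y = {1}; then 1 ∈ Y ∩ (T ∩ Y) but 1 ∉ Y ∖ (T ∩ Y).

(⊇) This inclusion fails. Take T = ∅, Y = {1}; then 1 ∈ Y ∖ (T ∩ Y) but 1 ∉ Y ∩ (T ∩ Y).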